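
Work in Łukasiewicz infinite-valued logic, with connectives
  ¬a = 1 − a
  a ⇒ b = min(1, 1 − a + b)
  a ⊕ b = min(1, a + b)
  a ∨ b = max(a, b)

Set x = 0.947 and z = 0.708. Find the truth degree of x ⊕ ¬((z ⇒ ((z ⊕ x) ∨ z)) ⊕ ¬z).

z ⊕ x = min(1, 0.708 + 0.947) = min(1, 1.655) = 1.000
(z ⊕ x) ∨ z = max(1.000, 0.708) = 1.000
z ⇒ ((z ⊕ x) ∨ z) = min(1, 1 − 0.708 + 1.000) = min(1, 1.292) = 1.000
¬z = 1 − 0.708 = 0.292
(z ⇒ ((z ⊕ x) ∨ z)) ⊕ ¬z = min(1, 1.000 + 0.292) = min(1, 1.292) = 1.000
¬((z ⇒ ((z ⊕ x) ∨ z)) ⊕ ¬z) = 1 − 1.000 = 0.000
x ⊕ ¬((z ⇒ ((z ⊕ x) ∨ z)) ⊕ ¬z) = min(1, 0.947 + 0.000) = min(1, 0.947) = 0.947

0.947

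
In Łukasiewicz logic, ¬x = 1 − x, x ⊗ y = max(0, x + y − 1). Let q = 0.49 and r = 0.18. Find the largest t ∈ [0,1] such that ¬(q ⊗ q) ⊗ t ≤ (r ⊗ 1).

0.18

q ⊗ q = max(0, 0.49 + 0.49 − 1) = max(0, -0.02) = 0.00
¬(q ⊗ q) = 1 − 0.00 = 1.00
So the left factor is ¬(q ⊗ q) = 1.00.
r ⊗ 1 = max(0, 0.18 + 1.00 − 1) = max(0, 0.18) = 0.18
So the right-hand bound is r ⊗ 1 = 0.18.
The residuum of the Łukasiewicz t-norm gives the supremum: min(1, 1 − 1.00 + 0.18).
1 − 1.00 + 0.18 = 0.18, so t = min(1, 0.18) = 0.18.
Check: 1.00 ⊗ 0.18 = max(0, 0.18) = 0.18 ≤ 0.18.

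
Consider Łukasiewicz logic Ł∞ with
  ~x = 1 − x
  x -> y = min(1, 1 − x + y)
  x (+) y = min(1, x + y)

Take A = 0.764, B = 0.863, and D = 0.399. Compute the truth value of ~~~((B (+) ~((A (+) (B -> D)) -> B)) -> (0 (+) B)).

0.137

B -> D = min(1, 1 − 0.863 + 0.399) = min(1, 0.536) = 0.536
A (+) (B -> D) = min(1, 0.764 + 0.536) = min(1, 1.300) = 1.000
(A (+) (B -> D)) -> B = min(1, 1 − 1.000 + 0.863) = min(1, 0.863) = 0.863
~((A (+) (B -> D)) -> B) = 1 − 0.863 = 0.137
B (+) ~((A (+) (B -> D)) -> B) = min(1, 0.863 + 0.137) = min(1, 1.000) = 1.000
0 (+) B = min(1, 0.000 + 0.863) = min(1, 0.863) = 0.863
(B (+) ~((A (+) (B -> D)) -> B)) -> (0 (+) B) = min(1, 1 − 1.000 + 0.863) = min(1, 0.863) = 0.863
~((B (+) ~((A (+) (B -> D)) -> B)) -> (0 (+) B)) = 1 − 0.863 = 0.137
~~((B (+) ~((A (+) (B -> D)) -> B)) -> (0 (+) B)) = 1 − 0.137 = 0.863
~~~((B (+) ~((A (+) (B -> D)) -> B)) -> (0 (+) B)) = 1 − 0.863 = 0.137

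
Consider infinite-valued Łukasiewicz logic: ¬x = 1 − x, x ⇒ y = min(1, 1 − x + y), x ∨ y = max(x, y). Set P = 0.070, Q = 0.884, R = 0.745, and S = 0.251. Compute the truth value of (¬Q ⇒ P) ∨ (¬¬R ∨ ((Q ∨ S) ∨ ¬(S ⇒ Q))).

¬Q = 1 − 0.884 = 0.116
¬Q ⇒ P = min(1, 1 − 0.116 + 0.070) = min(1, 0.954) = 0.954
¬R = 1 − 0.745 = 0.255
¬¬R = 1 − 0.255 = 0.745
Q ∨ S = max(0.884, 0.251) = 0.884
S ⇒ Q = min(1, 1 − 0.251 + 0.884) = min(1, 1.633) = 1.000
¬(S ⇒ Q) = 1 − 1.000 = 0.000
(Q ∨ S) ∨ ¬(S ⇒ Q) = max(0.884, 0.000) = 0.884
¬¬R ∨ ((Q ∨ S) ∨ ¬(S ⇒ Q)) = max(0.745, 0.884) = 0.884
(¬Q ⇒ P) ∨ (¬¬R ∨ ((Q ∨ S) ∨ ¬(S ⇒ Q))) = max(0.954, 0.884) = 0.954

0.954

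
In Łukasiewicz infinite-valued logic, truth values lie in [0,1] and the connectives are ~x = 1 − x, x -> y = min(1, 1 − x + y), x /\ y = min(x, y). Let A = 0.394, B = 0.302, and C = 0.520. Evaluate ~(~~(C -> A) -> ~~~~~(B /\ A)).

C -> A = min(1, 1 − 0.520 + 0.394) = min(1, 0.874) = 0.874
~(C -> A) = 1 − 0.874 = 0.126
~~(C -> A) = 1 − 0.126 = 0.874
B /\ A = min(0.302, 0.394) = 0.302
~(B /\ A) = 1 − 0.302 = 0.698
~~(B /\ A) = 1 − 0.698 = 0.302
~~~(B /\ A) = 1 − 0.302 = 0.698
~~~~(B /\ A) = 1 − 0.698 = 0.302
~~~~~(B /\ A) = 1 − 0.302 = 0.698
~~(C -> A) -> ~~~~~(B /\ A) = min(1, 1 − 0.874 + 0.698) = min(1, 0.824) = 0.824
~(~~(C -> A) -> ~~~~~(B /\ A)) = 1 − 0.824 = 0.176

0.176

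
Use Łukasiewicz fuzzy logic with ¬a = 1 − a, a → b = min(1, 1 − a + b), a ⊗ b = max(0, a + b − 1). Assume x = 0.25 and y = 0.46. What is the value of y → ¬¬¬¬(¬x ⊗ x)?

0.54

¬x = 1 − 0.25 = 0.75
¬x ⊗ x = max(0, 0.75 + 0.25 − 1) = max(0, 0.00) = 0.00
¬(¬x ⊗ x) = 1 − 0.00 = 1.00
¬¬(¬x ⊗ x) = 1 − 1.00 = 0.00
¬¬¬(¬x ⊗ x) = 1 − 0.00 = 1.00
¬¬¬¬(¬x ⊗ x) = 1 − 1.00 = 0.00
y → ¬¬¬¬(¬x ⊗ x) = min(1, 1 − 0.46 + 0.00) = min(1, 0.54) = 0.54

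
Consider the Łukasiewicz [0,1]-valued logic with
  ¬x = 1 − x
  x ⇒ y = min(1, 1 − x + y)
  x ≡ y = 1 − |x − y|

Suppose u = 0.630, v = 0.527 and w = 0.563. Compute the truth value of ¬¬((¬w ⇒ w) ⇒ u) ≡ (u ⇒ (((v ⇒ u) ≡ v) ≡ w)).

¬w = 1 − 0.563 = 0.437
¬w ⇒ w = min(1, 1 − 0.437 + 0.563) = min(1, 1.126) = 1.000
(¬w ⇒ w) ⇒ u = min(1, 1 − 1.000 + 0.630) = min(1, 0.630) = 0.630
¬((¬w ⇒ w) ⇒ u) = 1 − 0.630 = 0.370
¬¬((¬w ⇒ w) ⇒ u) = 1 − 0.370 = 0.630
v ⇒ u = min(1, 1 − 0.527 + 0.630) = min(1, 1.103) = 1.000
(v ⇒ u) ≡ v = 1 − |1.000 − 0.527| = 1 − 0.473 = 0.527
((v ⇒ u) ≡ v) ≡ w = 1 − |0.527 − 0.563| = 1 − 0.036 = 0.964
u ⇒ (((v ⇒ u) ≡ v) ≡ w) = min(1, 1 − 0.630 + 0.964) = min(1, 1.334) = 1.000
¬¬((¬w ⇒ w) ⇒ u) ≡ (u ⇒ (((v ⇒ u) ≡ v) ≡ w)) = 1 − |0.630 − 1.000| = 1 − 0.370 = 0.630

0.630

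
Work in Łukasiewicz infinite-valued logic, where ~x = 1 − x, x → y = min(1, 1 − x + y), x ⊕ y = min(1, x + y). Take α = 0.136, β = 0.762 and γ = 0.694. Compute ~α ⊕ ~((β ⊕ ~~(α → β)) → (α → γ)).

0.864

~α = 1 − 0.136 = 0.864
α → β = min(1, 1 − 0.136 + 0.762) = min(1, 1.626) = 1.000
~(α → β) = 1 − 1.000 = 0.000
~~(α → β) = 1 − 0.000 = 1.000
β ⊕ ~~(α → β) = min(1, 0.762 + 1.000) = min(1, 1.762) = 1.000
α → γ = min(1, 1 − 0.136 + 0.694) = min(1, 1.558) = 1.000
(β ⊕ ~~(α → β)) → (α → γ) = min(1, 1 − 1.000 + 1.000) = min(1, 1.000) = 1.000
~((β ⊕ ~~(α → β)) → (α → γ)) = 1 − 1.000 = 0.000
~α ⊕ ~((β ⊕ ~~(α → β)) → (α → γ)) = min(1, 0.864 + 0.000) = min(1, 0.864) = 0.864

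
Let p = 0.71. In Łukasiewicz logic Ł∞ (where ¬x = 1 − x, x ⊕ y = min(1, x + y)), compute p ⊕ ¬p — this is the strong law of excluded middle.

¬p = 1 − 0.71 = 0.29
p ⊕ ¬p = min(1, 0.71 + 0.29) = min(1, 1.00) = 1.00
(As expected: always 1 in Ł∞ since a ⊕ (1−a) = 1.)

1.00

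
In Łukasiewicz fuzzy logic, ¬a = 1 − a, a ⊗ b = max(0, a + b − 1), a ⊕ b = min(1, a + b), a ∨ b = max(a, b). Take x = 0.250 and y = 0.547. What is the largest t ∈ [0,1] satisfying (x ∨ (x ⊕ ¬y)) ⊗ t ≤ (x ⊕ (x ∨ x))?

0.797

¬y = 1 − 0.547 = 0.453
x ⊕ ¬y = min(1, 0.250 + 0.453) = min(1, 0.703) = 0.703
x ∨ (x ⊕ ¬y) = max(0.250, 0.703) = 0.703
So the left factor is x ∨ (x ⊕ ¬y) = 0.703.
x ∨ x = max(0.250, 0.250) = 0.250
x ⊕ (x ∨ x) = min(1, 0.250 + 0.250) = min(1, 0.500) = 0.500
So the right-hand bound is x ⊕ (x ∨ x) = 0.500.
The residuum of the Łukasiewicz t-norm gives the supremum: min(1, 1 − 0.703 + 0.500).
1 − 0.703 + 0.500 = 0.797, so t = min(1, 0.797) = 0.797.
Check: 0.703 ⊗ 0.797 = max(0, 0.500) = 0.500 ≤ 0.500.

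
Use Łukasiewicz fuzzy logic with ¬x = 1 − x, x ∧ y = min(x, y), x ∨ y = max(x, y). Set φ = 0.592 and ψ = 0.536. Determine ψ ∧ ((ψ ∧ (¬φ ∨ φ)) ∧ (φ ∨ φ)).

0.536

¬φ = 1 − 0.592 = 0.408
¬φ ∨ φ = max(0.408, 0.592) = 0.592
ψ ∧ (¬φ ∨ φ) = min(0.536, 0.592) = 0.536
φ ∨ φ = max(0.592, 0.592) = 0.592
(ψ ∧ (¬φ ∨ φ)) ∧ (φ ∨ φ) = min(0.536, 0.592) = 0.536
ψ ∧ ((ψ ∧ (¬φ ∨ φ)) ∧ (φ ∨ φ)) = min(0.536, 0.536) = 0.536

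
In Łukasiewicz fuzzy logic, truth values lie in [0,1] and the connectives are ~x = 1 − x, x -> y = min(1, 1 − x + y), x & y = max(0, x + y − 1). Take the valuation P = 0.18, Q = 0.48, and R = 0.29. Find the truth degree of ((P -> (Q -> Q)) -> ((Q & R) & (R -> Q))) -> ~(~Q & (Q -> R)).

Q -> Q = min(1, 1 − 0.48 + 0.48) = min(1, 1.00) = 1.00
P -> (Q -> Q) = min(1, 1 − 0.18 + 1.00) = min(1, 1.82) = 1.00
Q & R = max(0, 0.48 + 0.29 − 1) = max(0, -0.23) = 0.00
R -> Q = min(1, 1 − 0.29 + 0.48) = min(1, 1.19) = 1.00
(Q & R) & (R -> Q) = max(0, 0.00 + 1.00 − 1) = max(0, 0.00) = 0.00
(P -> (Q -> Q)) -> ((Q & R) & (R -> Q)) = min(1, 1 − 1.00 + 0.00) = min(1, 0.00) = 0.00
~Q = 1 − 0.48 = 0.52
Q -> R = min(1, 1 − 0.48 + 0.29) = min(1, 0.81) = 0.81
~Q & (Q -> R) = max(0, 0.52 + 0.81 − 1) = max(0, 0.33) = 0.33
~(~Q & (Q -> R)) = 1 − 0.33 = 0.67
((P -> (Q -> Q)) -> ((Q & R) & (R -> Q))) -> ~(~Q & (Q -> R)) = min(1, 1 − 0.00 + 0.67) = min(1, 1.67) = 1.00

1.00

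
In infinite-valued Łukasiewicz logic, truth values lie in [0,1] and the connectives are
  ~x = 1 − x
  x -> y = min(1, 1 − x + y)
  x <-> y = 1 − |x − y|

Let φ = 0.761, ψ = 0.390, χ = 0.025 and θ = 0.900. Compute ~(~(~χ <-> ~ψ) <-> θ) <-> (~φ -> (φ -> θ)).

~χ = 1 − 0.025 = 0.975
~ψ = 1 − 0.390 = 0.610
~χ <-> ~ψ = 1 − |0.975 − 0.610| = 1 − 0.365 = 0.635
~(~χ <-> ~ψ) = 1 − 0.635 = 0.365
~(~χ <-> ~ψ) <-> θ = 1 − |0.365 − 0.900| = 1 − 0.535 = 0.465
~(~(~χ <-> ~ψ) <-> θ) = 1 − 0.465 = 0.535
~φ = 1 − 0.761 = 0.239
φ -> θ = min(1, 1 − 0.761 + 0.900) = min(1, 1.139) = 1.000
~φ -> (φ -> θ) = min(1, 1 − 0.239 + 1.000) = min(1, 1.761) = 1.000
~(~(~χ <-> ~ψ) <-> θ) <-> (~φ -> (φ -> θ)) = 1 − |0.535 − 1.000| = 1 − 0.465 = 0.535

0.535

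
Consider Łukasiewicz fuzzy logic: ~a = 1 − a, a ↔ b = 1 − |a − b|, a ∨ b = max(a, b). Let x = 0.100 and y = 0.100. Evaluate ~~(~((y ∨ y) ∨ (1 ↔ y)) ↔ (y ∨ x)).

y ∨ y = max(0.100, 0.100) = 0.100
1 ↔ y = 1 − |1.000 − 0.100| = 1 − 0.900 = 0.100
(y ∨ y) ∨ (1 ↔ y) = max(0.100, 0.100) = 0.100
~((y ∨ y) ∨ (1 ↔ y)) = 1 − 0.100 = 0.900
y ∨ x = max(0.100, 0.100) = 0.100
~((y ∨ y) ∨ (1 ↔ y)) ↔ (y ∨ x) = 1 − |0.900 − 0.100| = 1 − 0.800 = 0.200
~(~((y ∨ y) ∨ (1 ↔ y)) ↔ (y ∨ x)) = 1 − 0.200 = 0.800
~~(~((y ∨ y) ∨ (1 ↔ y)) ↔ (y ∨ x)) = 1 − 0.800 = 0.200

0.200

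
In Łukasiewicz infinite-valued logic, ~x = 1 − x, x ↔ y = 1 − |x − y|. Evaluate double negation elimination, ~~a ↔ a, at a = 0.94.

1.00

~a = 1 − 0.94 = 0.06
~~a = 1 − 0.06 = 0.94
~~a ↔ a = 1 − |0.94 − 0.94| = 1 − 0.00 = 1.00
(As expected: always 1 in Ł∞ since negation is involutive.)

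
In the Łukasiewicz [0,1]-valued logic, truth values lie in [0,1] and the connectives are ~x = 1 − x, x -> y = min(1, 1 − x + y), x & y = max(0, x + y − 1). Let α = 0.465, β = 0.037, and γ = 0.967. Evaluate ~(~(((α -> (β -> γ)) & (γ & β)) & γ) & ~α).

β -> γ = min(1, 1 − 0.037 + 0.967) = min(1, 1.930) = 1.000
α -> (β -> γ) = min(1, 1 − 0.465 + 1.000) = min(1, 1.535) = 1.000
γ & β = max(0, 0.967 + 0.037 − 1) = max(0, 0.004) = 0.004
(α -> (β -> γ)) & (γ & β) = max(0, 1.000 + 0.004 − 1) = max(0, 0.004) = 0.004
((α -> (β -> γ)) & (γ & β)) & γ = max(0, 0.004 + 0.967 − 1) = max(0, -0.029) = 0.000
~(((α -> (β -> γ)) & (γ & β)) & γ) = 1 − 0.000 = 1.000
~α = 1 − 0.465 = 0.535
~(((α -> (β -> γ)) & (γ & β)) & γ) & ~α = max(0, 1.000 + 0.535 − 1) = max(0, 0.535) = 0.535
~(~(((α -> (β -> γ)) & (γ & β)) & γ) & ~α) = 1 − 0.535 = 0.465

0.465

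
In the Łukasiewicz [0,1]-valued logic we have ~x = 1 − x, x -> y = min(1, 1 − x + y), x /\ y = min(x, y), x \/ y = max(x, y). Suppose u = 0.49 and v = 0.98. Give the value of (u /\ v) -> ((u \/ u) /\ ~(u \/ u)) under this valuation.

1.00

u /\ v = min(0.49, 0.98) = 0.49
u \/ u = max(0.49, 0.49) = 0.49
~(u \/ u) = 1 − 0.49 = 0.51
(u \/ u) /\ ~(u \/ u) = min(0.49, 0.51) = 0.49
(u /\ v) -> ((u \/ u) /\ ~(u \/ u)) = min(1, 1 − 0.49 + 0.49) = min(1, 1.00) = 1.00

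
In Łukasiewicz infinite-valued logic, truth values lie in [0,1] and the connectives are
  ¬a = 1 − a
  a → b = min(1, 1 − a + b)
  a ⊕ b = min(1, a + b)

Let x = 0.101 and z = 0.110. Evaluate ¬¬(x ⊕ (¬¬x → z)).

¬x = 1 − 0.101 = 0.899
¬¬x = 1 − 0.899 = 0.101
¬¬x → z = min(1, 1 − 0.101 + 0.110) = min(1, 1.009) = 1.000
x ⊕ (¬¬x → z) = min(1, 0.101 + 1.000) = min(1, 1.101) = 1.000
¬(x ⊕ (¬¬x → z)) = 1 − 1.000 = 0.000
¬¬(x ⊕ (¬¬x → z)) = 1 − 0.000 = 1.000

1.000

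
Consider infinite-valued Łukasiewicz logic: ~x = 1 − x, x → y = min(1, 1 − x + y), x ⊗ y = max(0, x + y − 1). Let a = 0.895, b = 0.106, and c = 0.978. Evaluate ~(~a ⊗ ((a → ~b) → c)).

~a = 1 − 0.895 = 0.105
~b = 1 − 0.106 = 0.894
a → ~b = min(1, 1 − 0.895 + 0.894) = min(1, 0.999) = 0.999
(a → ~b) → c = min(1, 1 − 0.999 + 0.978) = min(1, 0.979) = 0.979
~a ⊗ ((a → ~b) → c) = max(0, 0.105 + 0.979 − 1) = max(0, 0.084) = 0.084
~(~a ⊗ ((a → ~b) → c)) = 1 − 0.084 = 0.916

0.916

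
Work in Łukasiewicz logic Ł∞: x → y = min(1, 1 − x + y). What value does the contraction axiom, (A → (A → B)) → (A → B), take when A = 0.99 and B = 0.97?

0.99

A → B = min(1, 1 − 0.99 + 0.97) = min(1, 0.98) = 0.98
A → (A → B) = min(1, 1 − 0.99 + 0.98) = min(1, 0.99) = 0.99
(A → (A → B)) → (A → B) = min(1, 1 − 0.99 + 0.98) = min(1, 0.99) = 0.99
(The value 0.99 < 1 shows this instance is not satisfied; fails in Ł∞ (the t-norm is not idempotent).)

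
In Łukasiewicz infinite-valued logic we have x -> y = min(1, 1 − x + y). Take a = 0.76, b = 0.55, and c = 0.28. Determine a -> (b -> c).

b -> c = min(1, 1 − 0.55 + 0.28) = min(1, 0.73) = 0.73
a -> (b -> c) = min(1, 1 − 0.76 + 0.73) = min(1, 0.97) = 0.97

0.97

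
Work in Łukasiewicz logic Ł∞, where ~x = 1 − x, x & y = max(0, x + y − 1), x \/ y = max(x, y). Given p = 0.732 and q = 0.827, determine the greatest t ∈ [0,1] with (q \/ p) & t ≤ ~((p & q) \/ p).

0.441

q \/ p = max(0.827, 0.732) = 0.827
So the left factor is q \/ p = 0.827.
p & q = max(0, 0.732 + 0.827 − 1) = max(0, 0.559) = 0.559
(p & q) \/ p = max(0.559, 0.732) = 0.732
~((p & q) \/ p) = 1 − 0.732 = 0.268
So the right-hand bound is ~((p & q) \/ p) = 0.268.
The residuum of the Łukasiewicz t-norm gives the supremum: min(1, 1 − 0.827 + 0.268).
1 − 0.827 + 0.268 = 0.441, so t = min(1, 0.441) = 0.441.
Check: 0.827 & 0.441 = max(0, 0.268) = 0.268 ≤ 0.268.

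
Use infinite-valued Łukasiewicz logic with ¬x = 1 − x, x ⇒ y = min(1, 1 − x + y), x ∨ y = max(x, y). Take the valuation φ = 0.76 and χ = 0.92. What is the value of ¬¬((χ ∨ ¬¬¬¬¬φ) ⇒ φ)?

0.84

¬φ = 1 − 0.76 = 0.24
¬¬φ = 1 − 0.24 = 0.76
¬¬¬φ = 1 − 0.76 = 0.24
¬¬¬¬φ = 1 − 0.24 = 0.76
¬¬¬¬¬φ = 1 − 0.76 = 0.24
χ ∨ ¬¬¬¬¬φ = max(0.92, 0.24) = 0.92
(χ ∨ ¬¬¬¬¬φ) ⇒ φ = min(1, 1 − 0.92 + 0.76) = min(1, 0.84) = 0.84
¬((χ ∨ ¬¬¬¬¬φ) ⇒ φ) = 1 − 0.84 = 0.16
¬¬((χ ∨ ¬¬¬¬¬φ) ⇒ φ) = 1 − 0.16 = 0.84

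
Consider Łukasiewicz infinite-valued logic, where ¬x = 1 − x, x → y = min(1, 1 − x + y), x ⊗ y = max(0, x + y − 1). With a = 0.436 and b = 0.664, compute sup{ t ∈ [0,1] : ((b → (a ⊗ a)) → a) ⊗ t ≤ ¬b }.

0.336

a ⊗ a = max(0, 0.436 + 0.436 − 1) = max(0, -0.128) = 0.000
b → (a ⊗ a) = min(1, 1 − 0.664 + 0.000) = min(1, 0.336) = 0.336
(b → (a ⊗ a)) → a = min(1, 1 − 0.336 + 0.436) = min(1, 1.100) = 1.000
So the left factor is (b → (a ⊗ a)) → a = 1.000.
¬b = 1 − 0.664 = 0.336
So the right-hand bound is ¬b = 0.336.
The residuum of the Łukasiewicz t-norm gives the supremum: min(1, 1 − 1.000 + 0.336).
1 − 1.000 + 0.336 = 0.336, so t = min(1, 0.336) = 0.336.
Check: 1.000 ⊗ 0.336 = max(0, 0.336) = 0.336 ≤ 0.336.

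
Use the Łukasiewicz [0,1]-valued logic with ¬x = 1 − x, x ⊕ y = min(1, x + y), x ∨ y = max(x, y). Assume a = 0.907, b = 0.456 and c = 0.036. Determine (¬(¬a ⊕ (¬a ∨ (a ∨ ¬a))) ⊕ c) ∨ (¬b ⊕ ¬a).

0.637

¬a = 1 − 0.907 = 0.093
a ∨ ¬a = max(0.907, 0.093) = 0.907
¬a ∨ (a ∨ ¬a) = max(0.093, 0.907) = 0.907
¬a ⊕ (¬a ∨ (a ∨ ¬a)) = min(1, 0.093 + 0.907) = min(1, 1.000) = 1.000
¬(¬a ⊕ (¬a ∨ (a ∨ ¬a))) = 1 − 1.000 = 0.000
¬(¬a ⊕ (¬a ∨ (a ∨ ¬a))) ⊕ c = min(1, 0.000 + 0.036) = min(1, 0.036) = 0.036
¬b = 1 − 0.456 = 0.544
¬b ⊕ ¬a = min(1, 0.544 + 0.093) = min(1, 0.637) = 0.637
(¬(¬a ⊕ (¬a ∨ (a ∨ ¬a))) ⊕ c) ∨ (¬b ⊕ ¬a) = max(0.036, 0.637) = 0.637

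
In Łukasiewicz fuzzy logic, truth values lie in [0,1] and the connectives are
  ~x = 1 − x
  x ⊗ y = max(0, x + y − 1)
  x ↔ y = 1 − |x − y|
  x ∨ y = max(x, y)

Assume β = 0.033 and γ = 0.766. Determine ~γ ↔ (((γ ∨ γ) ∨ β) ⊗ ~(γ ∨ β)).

0.766

~γ = 1 − 0.766 = 0.234
γ ∨ γ = max(0.766, 0.766) = 0.766
(γ ∨ γ) ∨ β = max(0.766, 0.033) = 0.766
γ ∨ β = max(0.766, 0.033) = 0.766
~(γ ∨ β) = 1 − 0.766 = 0.234
((γ ∨ γ) ∨ β) ⊗ ~(γ ∨ β) = max(0, 0.766 + 0.234 − 1) = max(0, 0.000) = 0.000
~γ ↔ (((γ ∨ γ) ∨ β) ⊗ ~(γ ∨ β)) = 1 − |0.234 − 0.000| = 1 − 0.234 = 0.766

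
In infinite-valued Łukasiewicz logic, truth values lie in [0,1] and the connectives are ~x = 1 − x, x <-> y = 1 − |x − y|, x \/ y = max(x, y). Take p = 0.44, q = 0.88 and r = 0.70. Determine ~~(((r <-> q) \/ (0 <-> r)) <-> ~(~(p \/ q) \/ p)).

r <-> q = 1 − |0.70 − 0.88| = 1 − 0.18 = 0.82
0 <-> r = 1 − |0.00 − 0.70| = 1 − 0.70 = 0.30
(r <-> q) \/ (0 <-> r) = max(0.82, 0.30) = 0.82
p \/ q = max(0.44, 0.88) = 0.88
~(p \/ q) = 1 − 0.88 = 0.12
~(p \/ q) \/ p = max(0.12, 0.44) = 0.44
~(~(p \/ q) \/ p) = 1 − 0.44 = 0.56
((r <-> q) \/ (0 <-> r)) <-> ~(~(p \/ q) \/ p) = 1 − |0.82 − 0.56| = 1 − 0.26 = 0.74
~(((r <-> q) \/ (0 <-> r)) <-> ~(~(p \/ q) \/ p)) = 1 − 0.74 = 0.26
~~(((r <-> q) \/ (0 <-> r)) <-> ~(~(p \/ q) \/ p)) = 1 − 0.26 = 0.74

0.74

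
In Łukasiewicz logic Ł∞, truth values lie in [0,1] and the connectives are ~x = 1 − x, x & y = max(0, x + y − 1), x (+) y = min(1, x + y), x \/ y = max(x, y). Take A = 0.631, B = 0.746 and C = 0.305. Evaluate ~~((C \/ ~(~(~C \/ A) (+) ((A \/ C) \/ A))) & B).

0.051

~C = 1 − 0.305 = 0.695
~C \/ A = max(0.695, 0.631) = 0.695
~(~C \/ A) = 1 − 0.695 = 0.305
A \/ C = max(0.631, 0.305) = 0.631
(A \/ C) \/ A = max(0.631, 0.631) = 0.631
~(~C \/ A) (+) ((A \/ C) \/ A) = min(1, 0.305 + 0.631) = min(1, 0.936) = 0.936
~(~(~C \/ A) (+) ((A \/ C) \/ A)) = 1 − 0.936 = 0.064
C \/ ~(~(~C \/ A) (+) ((A \/ C) \/ A)) = max(0.305, 0.064) = 0.305
(C \/ ~(~(~C \/ A) (+) ((A \/ C) \/ A))) & B = max(0, 0.305 + 0.746 − 1) = max(0, 0.051) = 0.051
~((C \/ ~(~(~C \/ A) (+) ((A \/ C) \/ A))) & B) = 1 − 0.051 = 0.949
~~((C \/ ~(~(~C \/ A) (+) ((A \/ C) \/ A))) & B) = 1 − 0.949 = 0.051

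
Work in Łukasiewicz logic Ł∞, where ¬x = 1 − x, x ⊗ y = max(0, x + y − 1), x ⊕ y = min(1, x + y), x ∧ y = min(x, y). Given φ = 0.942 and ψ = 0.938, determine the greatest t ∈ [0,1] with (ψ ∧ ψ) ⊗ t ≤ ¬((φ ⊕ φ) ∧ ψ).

0.124

ψ ∧ ψ = min(0.938, 0.938) = 0.938
So the left factor is ψ ∧ ψ = 0.938.
φ ⊕ φ = min(1, 0.942 + 0.942) = min(1, 1.884) = 1.000
(φ ⊕ φ) ∧ ψ = min(1.000, 0.938) = 0.938
¬((φ ⊕ φ) ∧ ψ) = 1 − 0.938 = 0.062
So the right-hand bound is ¬((φ ⊕ φ) ∧ ψ) = 0.062.
The residuum of the Łukasiewicz t-norm gives the supremum: min(1, 1 − 0.938 + 0.062).
1 − 0.938 + 0.062 = 0.124, so t = min(1, 0.124) = 0.124.
Check: 0.938 ⊗ 0.124 = max(0, 0.062) = 0.062 ≤ 0.062.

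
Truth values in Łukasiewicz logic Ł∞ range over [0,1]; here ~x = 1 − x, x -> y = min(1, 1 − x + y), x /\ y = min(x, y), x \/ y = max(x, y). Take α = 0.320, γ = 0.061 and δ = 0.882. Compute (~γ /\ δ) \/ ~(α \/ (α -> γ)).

0.882

~γ = 1 − 0.061 = 0.939
~γ /\ δ = min(0.939, 0.882) = 0.882
α -> γ = min(1, 1 − 0.320 + 0.061) = min(1, 0.741) = 0.741
α \/ (α -> γ) = max(0.320, 0.741) = 0.741
~(α \/ (α -> γ)) = 1 − 0.741 = 0.259
(~γ /\ δ) \/ ~(α \/ (α -> γ)) = max(0.882, 0.259) = 0.882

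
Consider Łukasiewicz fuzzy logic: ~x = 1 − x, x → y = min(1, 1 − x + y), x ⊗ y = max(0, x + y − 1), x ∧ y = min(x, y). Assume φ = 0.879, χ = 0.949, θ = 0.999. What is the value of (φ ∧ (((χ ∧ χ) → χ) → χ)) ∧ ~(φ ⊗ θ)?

χ ∧ χ = min(0.949, 0.949) = 0.949
(χ ∧ χ) → χ = min(1, 1 − 0.949 + 0.949) = min(1, 1.000) = 1.000
((χ ∧ χ) → χ) → χ = min(1, 1 − 1.000 + 0.949) = min(1, 0.949) = 0.949
φ ∧ (((χ ∧ χ) → χ) → χ) = min(0.879, 0.949) = 0.879
φ ⊗ θ = max(0, 0.879 + 0.999 − 1) = max(0, 0.878) = 0.878
~(φ ⊗ θ) = 1 − 0.878 = 0.122
(φ ∧ (((χ ∧ χ) → χ) → χ)) ∧ ~(φ ⊗ θ) = min(0.879, 0.122) = 0.122

0.122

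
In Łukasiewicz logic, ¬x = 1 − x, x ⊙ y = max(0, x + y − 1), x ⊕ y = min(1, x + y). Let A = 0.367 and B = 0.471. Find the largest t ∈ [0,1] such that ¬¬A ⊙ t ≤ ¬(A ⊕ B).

0.795

¬A = 1 − 0.367 = 0.633
¬¬A = 1 − 0.633 = 0.367
So the left factor is ¬¬A = 0.367.
A ⊕ B = min(1, 0.367 + 0.471) = min(1, 0.838) = 0.838
¬(A ⊕ B) = 1 − 0.838 = 0.162
So the right-hand bound is ¬(A ⊕ B) = 0.162.
The residuum of the Łukasiewicz t-norm gives the supremum: min(1, 1 − 0.367 + 0.162).
1 − 0.367 + 0.162 = 0.795, so t = min(1, 0.795) = 0.795.
Check: 0.367 ⊙ 0.795 = max(0, 0.162) = 0.162 ≤ 0.162.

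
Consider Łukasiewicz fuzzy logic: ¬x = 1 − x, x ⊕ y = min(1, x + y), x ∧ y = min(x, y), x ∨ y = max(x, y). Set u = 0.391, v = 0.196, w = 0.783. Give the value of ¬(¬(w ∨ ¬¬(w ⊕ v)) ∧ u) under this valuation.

0.979

w ⊕ v = min(1, 0.783 + 0.196) = min(1, 0.979) = 0.979
¬(w ⊕ v) = 1 − 0.979 = 0.021
¬¬(w ⊕ v) = 1 − 0.021 = 0.979
w ∨ ¬¬(w ⊕ v) = max(0.783, 0.979) = 0.979
¬(w ∨ ¬¬(w ⊕ v)) = 1 − 0.979 = 0.021
¬(w ∨ ¬¬(w ⊕ v)) ∧ u = min(0.021, 0.391) = 0.021
¬(¬(w ∨ ¬¬(w ⊕ v)) ∧ u) = 1 − 0.021 = 0.979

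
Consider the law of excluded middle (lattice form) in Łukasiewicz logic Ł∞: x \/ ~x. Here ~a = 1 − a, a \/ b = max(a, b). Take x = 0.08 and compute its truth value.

~x = 1 − 0.08 = 0.92
x \/ ~x = max(0.08, 0.92) = 0.92
(The value 0.92 < 1 shows this instance is not satisfied; not a Ł∞-tautology — its value is max(a, 1−a).)

0.92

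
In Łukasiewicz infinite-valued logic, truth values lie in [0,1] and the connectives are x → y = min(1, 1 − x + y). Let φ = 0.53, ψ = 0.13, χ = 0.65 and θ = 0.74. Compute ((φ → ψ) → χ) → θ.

0.74

φ → ψ = min(1, 1 − 0.53 + 0.13) = min(1, 0.60) = 0.60
(φ → ψ) → χ = min(1, 1 − 0.60 + 0.65) = min(1, 1.05) = 1.00
((φ → ψ) → χ) → θ = min(1, 1 − 1.00 + 0.74) = min(1, 0.74) = 0.74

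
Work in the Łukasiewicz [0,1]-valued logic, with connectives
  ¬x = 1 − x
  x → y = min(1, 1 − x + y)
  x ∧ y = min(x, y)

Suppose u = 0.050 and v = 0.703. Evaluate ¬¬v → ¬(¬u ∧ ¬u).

¬v = 1 − 0.703 = 0.297
¬¬v = 1 − 0.297 = 0.703
¬u = 1 − 0.050 = 0.950
¬u ∧ ¬u = min(0.950, 0.950) = 0.950
¬(¬u ∧ ¬u) = 1 − 0.950 = 0.050
¬¬v → ¬(¬u ∧ ¬u) = min(1, 1 − 0.703 + 0.050) = min(1, 0.347) = 0.347

0.347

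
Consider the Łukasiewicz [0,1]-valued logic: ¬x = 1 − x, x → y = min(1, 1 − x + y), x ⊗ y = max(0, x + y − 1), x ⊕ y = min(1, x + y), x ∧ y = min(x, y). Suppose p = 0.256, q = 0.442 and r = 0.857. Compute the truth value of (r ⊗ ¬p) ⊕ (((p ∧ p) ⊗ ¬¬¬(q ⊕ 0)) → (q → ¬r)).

1.000

¬p = 1 − 0.256 = 0.744
r ⊗ ¬p = max(0, 0.857 + 0.744 − 1) = max(0, 0.601) = 0.601
p ∧ p = min(0.256, 0.256) = 0.256
q ⊕ 0 = min(1, 0.442 + 0.000) = min(1, 0.442) = 0.442
¬(q ⊕ 0) = 1 − 0.442 = 0.558
¬¬(q ⊕ 0) = 1 − 0.558 = 0.442
¬¬¬(q ⊕ 0) = 1 − 0.442 = 0.558
(p ∧ p) ⊗ ¬¬¬(q ⊕ 0) = max(0, 0.256 + 0.558 − 1) = max(0, -0.186) = 0.000
¬r = 1 − 0.857 = 0.143
q → ¬r = min(1, 1 − 0.442 + 0.143) = min(1, 0.701) = 0.701
((p ∧ p) ⊗ ¬¬¬(q ⊕ 0)) → (q → ¬r) = min(1, 1 − 0.000 + 0.701) = min(1, 1.701) = 1.000
(r ⊗ ¬p) ⊕ (((p ∧ p) ⊗ ¬¬¬(q ⊕ 0)) → (q → ¬r)) = min(1, 0.601 + 1.000) = min(1, 1.601) = 1.000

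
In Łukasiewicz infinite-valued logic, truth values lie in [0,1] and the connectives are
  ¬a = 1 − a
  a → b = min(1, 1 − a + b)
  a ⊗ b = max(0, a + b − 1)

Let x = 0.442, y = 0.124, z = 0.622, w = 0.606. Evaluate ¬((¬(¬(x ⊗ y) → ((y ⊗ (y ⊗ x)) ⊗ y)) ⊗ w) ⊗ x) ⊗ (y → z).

0.952

x ⊗ y = max(0, 0.442 + 0.124 − 1) = max(0, -0.434) = 0.000
¬(x ⊗ y) = 1 − 0.000 = 1.000
y ⊗ x = max(0, 0.124 + 0.442 − 1) = max(0, -0.434) = 0.000
y ⊗ (y ⊗ x) = max(0, 0.124 + 0.000 − 1) = max(0, -0.876) = 0.000
(y ⊗ (y ⊗ x)) ⊗ y = max(0, 0.000 + 0.124 − 1) = max(0, -0.876) = 0.000
¬(x ⊗ y) → ((y ⊗ (y ⊗ x)) ⊗ y) = min(1, 1 − 1.000 + 0.000) = min(1, 0.000) = 0.000
¬(¬(x ⊗ y) → ((y ⊗ (y ⊗ x)) ⊗ y)) = 1 − 0.000 = 1.000
¬(¬(x ⊗ y) → ((y ⊗ (y ⊗ x)) ⊗ y)) ⊗ w = max(0, 1.000 + 0.606 − 1) = max(0, 0.606) = 0.606
(¬(¬(x ⊗ y) → ((y ⊗ (y ⊗ x)) ⊗ y)) ⊗ w) ⊗ x = max(0, 0.606 + 0.442 − 1) = max(0, 0.048) = 0.048
¬((¬(¬(x ⊗ y) → ((y ⊗ (y ⊗ x)) ⊗ y)) ⊗ w) ⊗ x) = 1 − 0.048 = 0.952
y → z = min(1, 1 − 0.124 + 0.622) = min(1, 1.498) = 1.000
¬((¬(¬(x ⊗ y) → ((y ⊗ (y ⊗ x)) ⊗ y)) ⊗ w) ⊗ x) ⊗ (y → z) = max(0, 0.952 + 1.000 − 1) = max(0, 0.952) = 0.952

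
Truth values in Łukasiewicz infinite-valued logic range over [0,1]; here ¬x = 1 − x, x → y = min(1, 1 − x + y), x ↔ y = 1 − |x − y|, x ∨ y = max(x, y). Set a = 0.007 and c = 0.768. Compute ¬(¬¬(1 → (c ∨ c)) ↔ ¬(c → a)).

c ∨ c = max(0.768, 0.768) = 0.768
1 → (c ∨ c) = min(1, 1 − 1.000 + 0.768) = min(1, 0.768) = 0.768
¬(1 → (c ∨ c)) = 1 − 0.768 = 0.232
¬¬(1 → (c ∨ c)) = 1 − 0.232 = 0.768
c → a = min(1, 1 − 0.768 + 0.007) = min(1, 0.239) = 0.239
¬(c → a) = 1 − 0.239 = 0.761
¬¬(1 → (c ∨ c)) ↔ ¬(c → a) = 1 − |0.768 − 0.761| = 1 − 0.007 = 0.993
¬(¬¬(1 → (c ∨ c)) ↔ ¬(c → a)) = 1 − 0.993 = 0.007

0.007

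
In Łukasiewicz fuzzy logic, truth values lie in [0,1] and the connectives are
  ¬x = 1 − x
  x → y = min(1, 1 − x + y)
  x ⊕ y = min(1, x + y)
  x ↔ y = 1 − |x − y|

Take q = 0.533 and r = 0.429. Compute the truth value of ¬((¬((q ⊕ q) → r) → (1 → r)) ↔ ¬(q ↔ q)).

q ⊕ q = min(1, 0.533 + 0.533) = min(1, 1.066) = 1.000
(q ⊕ q) → r = min(1, 1 − 1.000 + 0.429) = min(1, 0.429) = 0.429
¬((q ⊕ q) → r) = 1 − 0.429 = 0.571
1 → r = min(1, 1 − 1.000 + 0.429) = min(1, 0.429) = 0.429
¬((q ⊕ q) → r) → (1 → r) = min(1, 1 − 0.571 + 0.429) = min(1, 0.858) = 0.858
q ↔ q = 1 − |0.533 − 0.533| = 1 − 0.000 = 1.000
¬(q ↔ q) = 1 − 1.000 = 0.000
(¬((q ⊕ q) → r) → (1 → r)) ↔ ¬(q ↔ q) = 1 − |0.858 − 0.000| = 1 − 0.858 = 0.142
¬((¬((q ⊕ q) → r) → (1 → r)) ↔ ¬(q ↔ q)) = 1 − 0.142 = 0.858

0.858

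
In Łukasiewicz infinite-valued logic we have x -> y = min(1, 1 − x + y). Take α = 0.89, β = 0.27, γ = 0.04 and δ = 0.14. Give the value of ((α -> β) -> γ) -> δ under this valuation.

0.48

α -> β = min(1, 1 − 0.89 + 0.27) = min(1, 0.38) = 0.38
(α -> β) -> γ = min(1, 1 − 0.38 + 0.04) = min(1, 0.66) = 0.66
((α -> β) -> γ) -> δ = min(1, 1 − 0.66 + 0.14) = min(1, 0.48) = 0.48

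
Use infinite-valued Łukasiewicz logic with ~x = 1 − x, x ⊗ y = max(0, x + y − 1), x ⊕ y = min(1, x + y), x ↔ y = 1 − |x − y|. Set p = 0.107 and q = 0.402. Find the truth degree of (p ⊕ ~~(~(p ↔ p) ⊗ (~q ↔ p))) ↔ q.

0.705

p ↔ p = 1 − |0.107 − 0.107| = 1 − 0.000 = 1.000
~(p ↔ p) = 1 − 1.000 = 0.000
~q = 1 − 0.402 = 0.598
~q ↔ p = 1 − |0.598 − 0.107| = 1 − 0.491 = 0.509
~(p ↔ p) ⊗ (~q ↔ p) = max(0, 0.000 + 0.509 − 1) = max(0, -0.491) = 0.000
~(~(p ↔ p) ⊗ (~q ↔ p)) = 1 − 0.000 = 1.000
~~(~(p ↔ p) ⊗ (~q ↔ p)) = 1 − 1.000 = 0.000
p ⊕ ~~(~(p ↔ p) ⊗ (~q ↔ p)) = min(1, 0.107 + 0.000) = min(1, 0.107) = 0.107
(p ⊕ ~~(~(p ↔ p) ⊗ (~q ↔ p))) ↔ q = 1 − |0.107 − 0.402| = 1 − 0.295 = 0.705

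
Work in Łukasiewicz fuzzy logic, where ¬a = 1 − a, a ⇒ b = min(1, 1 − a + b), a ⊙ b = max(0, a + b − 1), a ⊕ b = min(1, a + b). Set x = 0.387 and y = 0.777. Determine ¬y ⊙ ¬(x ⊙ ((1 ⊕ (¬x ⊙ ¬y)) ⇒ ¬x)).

¬y = 1 − 0.777 = 0.223
¬x = 1 − 0.387 = 0.613
¬x ⊙ ¬y = max(0, 0.613 + 0.223 − 1) = max(0, -0.164) = 0.000
1 ⊕ (¬x ⊙ ¬y) = min(1, 1.000 + 0.000) = min(1, 1.000) = 1.000
(1 ⊕ (¬x ⊙ ¬y)) ⇒ ¬x = min(1, 1 − 1.000 + 0.613) = min(1, 0.613) = 0.613
x ⊙ ((1 ⊕ (¬x ⊙ ¬y)) ⇒ ¬x) = max(0, 0.387 + 0.613 − 1) = max(0, 0.000) = 0.000
¬(x ⊙ ((1 ⊕ (¬x ⊙ ¬y)) ⇒ ¬x)) = 1 − 0.000 = 1.000
¬y ⊙ ¬(x ⊙ ((1 ⊕ (¬x ⊙ ¬y)) ⇒ ¬x)) = max(0, 0.223 + 1.000 − 1) = max(0, 0.223) = 0.223

0.223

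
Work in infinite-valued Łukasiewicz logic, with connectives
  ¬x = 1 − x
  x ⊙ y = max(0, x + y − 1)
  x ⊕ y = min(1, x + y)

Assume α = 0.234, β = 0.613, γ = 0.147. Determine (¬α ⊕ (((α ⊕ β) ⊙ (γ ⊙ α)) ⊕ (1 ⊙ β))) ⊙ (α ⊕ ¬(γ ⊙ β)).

¬α = 1 − 0.234 = 0.766
α ⊕ β = min(1, 0.234 + 0.613) = min(1, 0.847) = 0.847
γ ⊙ α = max(0, 0.147 + 0.234 − 1) = max(0, -0.619) = 0.000
(α ⊕ β) ⊙ (γ ⊙ α) = max(0, 0.847 + 0.000 − 1) = max(0, -0.153) = 0.000
1 ⊙ β = max(0, 1.000 + 0.613 − 1) = max(0, 0.613) = 0.613
((α ⊕ β) ⊙ (γ ⊙ α)) ⊕ (1 ⊙ β) = min(1, 0.000 + 0.613) = min(1, 0.613) = 0.613
¬α ⊕ (((α ⊕ β) ⊙ (γ ⊙ α)) ⊕ (1 ⊙ β)) = min(1, 0.766 + 0.613) = min(1, 1.379) = 1.000
γ ⊙ β = max(0, 0.147 + 0.613 − 1) = max(0, -0.240) = 0.000
¬(γ ⊙ β) = 1 − 0.000 = 1.000
α ⊕ ¬(γ ⊙ β) = min(1, 0.234 + 1.000) = min(1, 1.234) = 1.000
(¬α ⊕ (((α ⊕ β) ⊙ (γ ⊙ α)) ⊕ (1 ⊙ β))) ⊙ (α ⊕ ¬(γ ⊙ β)) = max(0, 1.000 + 1.000 − 1) = max(0, 1.000) = 1.000

1.000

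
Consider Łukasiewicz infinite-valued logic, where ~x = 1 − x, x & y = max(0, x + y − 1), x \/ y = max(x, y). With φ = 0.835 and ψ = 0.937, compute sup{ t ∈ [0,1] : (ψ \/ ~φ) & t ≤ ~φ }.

0.228

~φ = 1 − 0.835 = 0.165
ψ \/ ~φ = max(0.937, 0.165) = 0.937
So the left factor is ψ \/ ~φ = 0.937.
So the right-hand bound is ~φ = 0.165.
The residuum of the Łukasiewicz t-norm gives the supremum: min(1, 1 − 0.937 + 0.165).
1 − 0.937 + 0.165 = 0.228, so t = min(1, 0.228) = 0.228.
Check: 0.937 & 0.228 = max(0, 0.165) = 0.165 ≤ 0.165.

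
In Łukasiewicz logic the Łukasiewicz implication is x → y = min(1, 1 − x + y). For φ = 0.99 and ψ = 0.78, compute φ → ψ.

φ → ψ = min(1, 1 − 0.99 + 0.78) = min(1, 0.79) = 0.79
For comparison, the Gödel implication (1 if x ≤ y else y) would give 0.78.

0.79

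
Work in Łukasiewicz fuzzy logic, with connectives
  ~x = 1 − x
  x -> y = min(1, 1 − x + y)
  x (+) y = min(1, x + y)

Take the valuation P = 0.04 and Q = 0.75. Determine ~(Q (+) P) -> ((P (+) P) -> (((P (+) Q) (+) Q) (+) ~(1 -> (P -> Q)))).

1.00

Q (+) P = min(1, 0.75 + 0.04) = min(1, 0.79) = 0.79
~(Q (+) P) = 1 − 0.79 = 0.21
P (+) P = min(1, 0.04 + 0.04) = min(1, 0.08) = 0.08
P (+) Q = min(1, 0.04 + 0.75) = min(1, 0.79) = 0.79
(P (+) Q) (+) Q = min(1, 0.79 + 0.75) = min(1, 1.54) = 1.00
P -> Q = min(1, 1 − 0.04 + 0.75) = min(1, 1.71) = 1.00
1 -> (P -> Q) = min(1, 1 − 1.00 + 1.00) = min(1, 1.00) = 1.00
~(1 -> (P -> Q)) = 1 − 1.00 = 0.00
((P (+) Q) (+) Q) (+) ~(1 -> (P -> Q)) = min(1, 1.00 + 0.00) = min(1, 1.00) = 1.00
(P (+) P) -> (((P (+) Q) (+) Q) (+) ~(1 -> (P -> Q))) = min(1, 1 − 0.08 + 1.00) = min(1, 1.92) = 1.00
~(Q (+) P) -> ((P (+) P) -> (((P (+) Q) (+) Q) (+) ~(1 -> (P -> Q)))) = min(1, 1 − 0.21 + 1.00) = min(1, 1.79) = 1.00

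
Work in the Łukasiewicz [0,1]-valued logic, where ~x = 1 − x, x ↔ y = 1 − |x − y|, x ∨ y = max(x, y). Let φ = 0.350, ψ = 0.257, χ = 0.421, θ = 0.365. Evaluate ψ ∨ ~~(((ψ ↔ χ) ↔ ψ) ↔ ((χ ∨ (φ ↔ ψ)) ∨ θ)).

ψ ↔ χ = 1 − |0.257 − 0.421| = 1 − 0.164 = 0.836
(ψ ↔ χ) ↔ ψ = 1 − |0.836 − 0.257| = 1 − 0.579 = 0.421
φ ↔ ψ = 1 − |0.350 − 0.257| = 1 − 0.093 = 0.907
χ ∨ (φ ↔ ψ) = max(0.421, 0.907) = 0.907
(χ ∨ (φ ↔ ψ)) ∨ θ = max(0.907, 0.365) = 0.907
((ψ ↔ χ) ↔ ψ) ↔ ((χ ∨ (φ ↔ ψ)) ∨ θ) = 1 − |0.421 − 0.907| = 1 − 0.486 = 0.514
~(((ψ ↔ χ) ↔ ψ) ↔ ((χ ∨ (φ ↔ ψ)) ∨ θ)) = 1 − 0.514 = 0.486
~~(((ψ ↔ χ) ↔ ψ) ↔ ((χ ∨ (φ ↔ ψ)) ∨ θ)) = 1 − 0.486 = 0.514
ψ ∨ ~~(((ψ ↔ χ) ↔ ψ) ↔ ((χ ∨ (φ ↔ ψ)) ∨ θ)) = max(0.257, 0.514) = 0.514

0.514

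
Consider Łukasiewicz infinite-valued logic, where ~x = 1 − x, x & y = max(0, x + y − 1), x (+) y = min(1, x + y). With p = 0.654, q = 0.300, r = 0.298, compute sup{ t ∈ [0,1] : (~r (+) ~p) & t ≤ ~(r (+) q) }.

~r = 1 − 0.298 = 0.702
~p = 1 − 0.654 = 0.346
~r (+) ~p = min(1, 0.702 + 0.346) = min(1, 1.048) = 1.000
So the left factor is ~r (+) ~p = 1.000.
r (+) q = min(1, 0.298 + 0.300) = min(1, 0.598) = 0.598
~(r (+) q) = 1 − 0.598 = 0.402
So the right-hand bound is ~(r (+) q) = 0.402.
The residuum of the Łukasiewicz t-norm gives the supremum: min(1, 1 − 1.000 + 0.402).
1 − 1.000 + 0.402 = 0.402, so t = min(1, 0.402) = 0.402.
Check: 1.000 & 0.402 = max(0, 0.402) = 0.402 ≤ 0.402.

0.402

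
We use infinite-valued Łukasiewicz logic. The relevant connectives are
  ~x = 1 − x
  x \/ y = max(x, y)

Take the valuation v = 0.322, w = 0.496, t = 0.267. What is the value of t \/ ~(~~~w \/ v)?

0.496

~w = 1 − 0.496 = 0.504
~~w = 1 − 0.504 = 0.496
~~~w = 1 − 0.496 = 0.504
~~~w \/ v = max(0.504, 0.322) = 0.504
~(~~~w \/ v) = 1 − 0.504 = 0.496
t \/ ~(~~~w \/ v) = max(0.267, 0.496) = 0.496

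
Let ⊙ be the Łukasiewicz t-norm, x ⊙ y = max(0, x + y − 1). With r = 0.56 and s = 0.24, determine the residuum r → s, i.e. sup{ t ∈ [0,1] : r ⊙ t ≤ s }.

0.68

The residuum of the Łukasiewicz t-norm gives the supremum: min(1, 1 − 0.56 + 0.24).
1 − 0.56 + 0.24 = 0.68, so t = min(1, 0.68) = 0.68.
Check: 0.56 ⊙ 0.68 = max(0, 0.24) = 0.24 ≤ 0.24.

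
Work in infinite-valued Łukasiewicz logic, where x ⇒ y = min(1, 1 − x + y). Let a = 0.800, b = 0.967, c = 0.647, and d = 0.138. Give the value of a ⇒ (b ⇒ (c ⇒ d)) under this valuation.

c ⇒ d = min(1, 1 − 0.647 + 0.138) = min(1, 0.491) = 0.491
b ⇒ (c ⇒ d) = min(1, 1 − 0.967 + 0.491) = min(1, 0.524) = 0.524
a ⇒ (b ⇒ (c ⇒ d)) = min(1, 1 − 0.800 + 0.524) = min(1, 0.724) = 0.724

0.724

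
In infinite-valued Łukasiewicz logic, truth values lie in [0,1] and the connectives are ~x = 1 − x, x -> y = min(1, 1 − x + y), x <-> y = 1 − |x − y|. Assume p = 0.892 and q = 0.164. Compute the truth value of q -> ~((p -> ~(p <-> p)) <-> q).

0.892

p <-> p = 1 − |0.892 − 0.892| = 1 − 0.000 = 1.000
~(p <-> p) = 1 − 1.000 = 0.000
p -> ~(p <-> p) = min(1, 1 − 0.892 + 0.000) = min(1, 0.108) = 0.108
(p -> ~(p <-> p)) <-> q = 1 − |0.108 − 0.164| = 1 − 0.056 = 0.944
~((p -> ~(p <-> p)) <-> q) = 1 − 0.944 = 0.056
q -> ~((p -> ~(p <-> p)) <-> q) = min(1, 1 − 0.164 + 0.056) = min(1, 0.892) = 0.892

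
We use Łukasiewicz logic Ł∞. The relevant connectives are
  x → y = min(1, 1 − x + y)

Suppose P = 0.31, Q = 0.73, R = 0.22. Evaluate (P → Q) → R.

P → Q = min(1, 1 − 0.31 + 0.73) = min(1, 1.42) = 1.00
(P → Q) → R = min(1, 1 − 1.00 + 0.22) = min(1, 0.22) = 0.22

0.22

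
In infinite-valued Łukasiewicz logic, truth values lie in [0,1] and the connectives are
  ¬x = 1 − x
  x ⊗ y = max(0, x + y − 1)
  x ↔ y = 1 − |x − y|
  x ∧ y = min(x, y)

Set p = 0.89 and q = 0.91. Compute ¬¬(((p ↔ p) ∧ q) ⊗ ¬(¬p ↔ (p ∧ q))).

0.69

p ↔ p = 1 − |0.89 − 0.89| = 1 − 0.00 = 1.00
(p ↔ p) ∧ q = min(1.00, 0.91) = 0.91
¬p = 1 − 0.89 = 0.11
p ∧ q = min(0.89, 0.91) = 0.89
¬p ↔ (p ∧ q) = 1 − |0.11 − 0.89| = 1 − 0.78 = 0.22
¬(¬p ↔ (p ∧ q)) = 1 − 0.22 = 0.78
((p ↔ p) ∧ q) ⊗ ¬(¬p ↔ (p ∧ q)) = max(0, 0.91 + 0.78 − 1) = max(0, 0.69) = 0.69
¬(((p ↔ p) ∧ q) ⊗ ¬(¬p ↔ (p ∧ q))) = 1 − 0.69 = 0.31
¬¬(((p ↔ p) ∧ q) ⊗ ¬(¬p ↔ (p ∧ q))) = 1 − 0.31 = 0.69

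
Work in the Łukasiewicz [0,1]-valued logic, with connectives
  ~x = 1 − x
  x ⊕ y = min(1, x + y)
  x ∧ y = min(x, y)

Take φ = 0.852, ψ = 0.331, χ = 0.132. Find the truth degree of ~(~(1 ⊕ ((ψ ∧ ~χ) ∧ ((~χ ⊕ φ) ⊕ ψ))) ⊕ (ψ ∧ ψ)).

~χ = 1 − 0.132 = 0.868
ψ ∧ ~χ = min(0.331, 0.868) = 0.331
~χ ⊕ φ = min(1, 0.868 + 0.852) = min(1, 1.720) = 1.000
(~χ ⊕ φ) ⊕ ψ = min(1, 1.000 + 0.331) = min(1, 1.331) = 1.000
(ψ ∧ ~χ) ∧ ((~χ ⊕ φ) ⊕ ψ) = min(0.331, 1.000) = 0.331
1 ⊕ ((ψ ∧ ~χ) ∧ ((~χ ⊕ φ) ⊕ ψ)) = min(1, 1.000 + 0.331) = min(1, 1.331) = 1.000
~(1 ⊕ ((ψ ∧ ~χ) ∧ ((~χ ⊕ φ) ⊕ ψ))) = 1 − 1.000 = 0.000
ψ ∧ ψ = min(0.331, 0.331) = 0.331
~(1 ⊕ ((ψ ∧ ~χ) ∧ ((~χ ⊕ φ) ⊕ ψ))) ⊕ (ψ ∧ ψ) = min(1, 0.000 + 0.331) = min(1, 0.331) = 0.331
~(~(1 ⊕ ((ψ ∧ ~χ) ∧ ((~χ ⊕ φ) ⊕ ψ))) ⊕ (ψ ∧ ψ)) = 1 − 0.331 = 0.669

0.669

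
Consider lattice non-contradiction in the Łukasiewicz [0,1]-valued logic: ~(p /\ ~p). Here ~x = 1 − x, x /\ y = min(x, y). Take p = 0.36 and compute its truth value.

0.64

~p = 1 − 0.36 = 0.64
p /\ ~p = min(0.36, 0.64) = 0.36
~(p /\ ~p) = 1 − 0.36 = 0.64
(The value 0.64 < 1 shows this instance is not satisfied; not a Ł∞-tautology — its value is 1 − min(a, 1−a).)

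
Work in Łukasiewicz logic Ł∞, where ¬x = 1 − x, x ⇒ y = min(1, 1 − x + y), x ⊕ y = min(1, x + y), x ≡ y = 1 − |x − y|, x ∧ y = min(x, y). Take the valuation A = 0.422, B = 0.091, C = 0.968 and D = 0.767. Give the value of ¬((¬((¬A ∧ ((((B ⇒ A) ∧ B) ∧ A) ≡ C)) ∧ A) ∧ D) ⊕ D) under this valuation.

0.000

¬A = 1 − 0.422 = 0.578
B ⇒ A = min(1, 1 − 0.091 + 0.422) = min(1, 1.331) = 1.000
(B ⇒ A) ∧ B = min(1.000, 0.091) = 0.091
((B ⇒ A) ∧ B) ∧ A = min(0.091, 0.422) = 0.091
(((B ⇒ A) ∧ B) ∧ A) ≡ C = 1 − |0.091 − 0.968| = 1 − 0.877 = 0.123
¬A ∧ ((((B ⇒ A) ∧ B) ∧ A) ≡ C) = min(0.578, 0.123) = 0.123
(¬A ∧ ((((B ⇒ A) ∧ B) ∧ A) ≡ C)) ∧ A = min(0.123, 0.422) = 0.123
¬((¬A ∧ ((((B ⇒ A) ∧ B) ∧ A) ≡ C)) ∧ A) = 1 − 0.123 = 0.877
¬((¬A ∧ ((((B ⇒ A) ∧ B) ∧ A) ≡ C)) ∧ A) ∧ D = min(0.877, 0.767) = 0.767
(¬((¬A ∧ ((((B ⇒ A) ∧ B) ∧ A) ≡ C)) ∧ A) ∧ D) ⊕ D = min(1, 0.767 + 0.767) = min(1, 1.534) = 1.000
¬((¬((¬A ∧ ((((B ⇒ A) ∧ B) ∧ A) ≡ C)) ∧ A) ∧ D) ⊕ D) = 1 − 1.000 = 0.000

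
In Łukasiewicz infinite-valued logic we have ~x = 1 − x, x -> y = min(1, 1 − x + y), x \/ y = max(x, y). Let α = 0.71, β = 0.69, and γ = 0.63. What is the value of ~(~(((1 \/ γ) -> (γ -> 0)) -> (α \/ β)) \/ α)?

0.29

1 \/ γ = max(1.00, 0.63) = 1.00
γ -> 0 = min(1, 1 − 0.63 + 0.00) = min(1, 0.37) = 0.37
(1 \/ γ) -> (γ -> 0) = min(1, 1 − 1.00 + 0.37) = min(1, 0.37) = 0.37
α \/ β = max(0.71, 0.69) = 0.71
((1 \/ γ) -> (γ -> 0)) -> (α \/ β) = min(1, 1 − 0.37 + 0.71) = min(1, 1.34) = 1.00
~(((1 \/ γ) -> (γ -> 0)) -> (α \/ β)) = 1 − 1.00 = 0.00
~(((1 \/ γ) -> (γ -> 0)) -> (α \/ β)) \/ α = max(0.00, 0.71) = 0.71
~(~(((1 \/ γ) -> (γ -> 0)) -> (α \/ β)) \/ α) = 1 − 0.71 = 0.29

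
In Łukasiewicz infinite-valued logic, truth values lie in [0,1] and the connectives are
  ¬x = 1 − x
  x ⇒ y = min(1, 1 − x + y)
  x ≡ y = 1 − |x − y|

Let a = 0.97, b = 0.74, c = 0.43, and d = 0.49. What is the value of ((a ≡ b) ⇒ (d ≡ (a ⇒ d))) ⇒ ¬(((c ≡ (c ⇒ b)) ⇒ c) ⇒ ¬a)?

a ≡ b = 1 − |0.97 − 0.74| = 1 − 0.23 = 0.77
a ⇒ d = min(1, 1 − 0.97 + 0.49) = min(1, 0.52) = 0.52
d ≡ (a ⇒ d) = 1 − |0.49 − 0.52| = 1 − 0.03 = 0.97
(a ≡ b) ⇒ (d ≡ (a ⇒ d)) = min(1, 1 − 0.77 + 0.97) = min(1, 1.20) = 1.00
c ⇒ b = min(1, 1 − 0.43 + 0.74) = min(1, 1.31) = 1.00
c ≡ (c ⇒ b) = 1 − |0.43 − 1.00| = 1 − 0.57 = 0.43
(c ≡ (c ⇒ b)) ⇒ c = min(1, 1 − 0.43 + 0.43) = min(1, 1.00) = 1.00
¬a = 1 − 0.97 = 0.03
((c ≡ (c ⇒ b)) ⇒ c) ⇒ ¬a = min(1, 1 − 1.00 + 0.03) = min(1, 0.03) = 0.03
¬(((c ≡ (c ⇒ b)) ⇒ c) ⇒ ¬a) = 1 − 0.03 = 0.97
((a ≡ b) ⇒ (d ≡ (a ⇒ d))) ⇒ ¬(((c ≡ (c ⇒ b)) ⇒ c) ⇒ ¬a) = min(1, 1 − 1.00 + 0.97) = min(1, 0.97) = 0.97

0.97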